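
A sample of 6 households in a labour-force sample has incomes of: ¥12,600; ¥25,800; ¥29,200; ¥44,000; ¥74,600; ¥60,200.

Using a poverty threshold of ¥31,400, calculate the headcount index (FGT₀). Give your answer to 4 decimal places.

3 of the 6 households have income below ¥31,400.
H = 3/6 = 0.5000.

0.5000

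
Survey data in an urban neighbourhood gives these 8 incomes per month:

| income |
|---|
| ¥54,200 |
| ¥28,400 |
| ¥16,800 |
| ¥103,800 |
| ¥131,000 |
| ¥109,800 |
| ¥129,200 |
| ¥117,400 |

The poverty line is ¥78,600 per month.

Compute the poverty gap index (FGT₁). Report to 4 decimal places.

Below the line: ¥16,800, ¥28,400, ¥54,200 (q = 3 of N = 8).
Normalized shortfalls: (78600−16800)/78600 = 0.7863; (78600−28400)/78600 = 0.6387; (78600−54200)/78600 = 0.3104.
Sum of shortfalls = 1.735369; P₁ averages over all N: 1.735369 / 8 = 0.2169.

0.2169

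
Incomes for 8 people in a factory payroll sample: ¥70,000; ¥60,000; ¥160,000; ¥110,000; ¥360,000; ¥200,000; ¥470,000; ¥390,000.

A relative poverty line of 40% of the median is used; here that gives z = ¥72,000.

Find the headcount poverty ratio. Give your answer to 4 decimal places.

2 of the 8 people have income below ¥72,000.
H = 2/8 = 0.2500.

0.2500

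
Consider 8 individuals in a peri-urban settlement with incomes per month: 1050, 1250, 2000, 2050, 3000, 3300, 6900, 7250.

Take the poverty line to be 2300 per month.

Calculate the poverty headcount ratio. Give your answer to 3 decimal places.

0.500

4 of the 8 individuals have income below 2300.
H = 4/8 = 0.500.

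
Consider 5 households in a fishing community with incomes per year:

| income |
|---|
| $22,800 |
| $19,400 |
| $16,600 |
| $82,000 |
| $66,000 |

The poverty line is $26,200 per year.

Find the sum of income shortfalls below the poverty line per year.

$19,800

Poor units: $16,600, $19,400, $22,800 (q = 3 of N = 5).
Individual gaps: 26200−16600 = 9600; 26200−19400 = 6800; 26200−22800 = 3400.
Aggregate gap = $19,800.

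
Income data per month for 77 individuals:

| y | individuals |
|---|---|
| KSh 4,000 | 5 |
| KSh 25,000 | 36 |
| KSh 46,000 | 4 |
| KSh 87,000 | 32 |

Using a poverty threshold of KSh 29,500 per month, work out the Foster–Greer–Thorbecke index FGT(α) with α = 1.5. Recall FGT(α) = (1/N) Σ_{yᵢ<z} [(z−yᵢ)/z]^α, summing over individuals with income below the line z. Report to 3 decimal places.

0.080

Below the line: 5×KSh 4,000, 36×KSh 25,000 (q = 41 of N = 77).
Shortfall ratios: (29500−4000)/29500 = 0.8644 (×5); (29500−25000)/29500 = 0.1525 (×36).
Raised to α = 1.5: 0.80367 (×5); 0.05958 (×36).
Sum = 6.163152; FGT(1.5) = 6.163152 / 77 = 0.080.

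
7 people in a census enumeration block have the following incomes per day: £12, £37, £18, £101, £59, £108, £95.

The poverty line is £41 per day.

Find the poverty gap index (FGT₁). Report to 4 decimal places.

Below the line: £12, £18, £37 (q = 3 of N = 7).
Relative gaps: (41−12)/41 = 0.7073; (41−18)/41 = 0.5610; (41−37)/41 = 0.0976.
Sum of shortfalls = 1.365854; P₁ averages over all N: 1.365854 / 7 = 0.1951.

0.1951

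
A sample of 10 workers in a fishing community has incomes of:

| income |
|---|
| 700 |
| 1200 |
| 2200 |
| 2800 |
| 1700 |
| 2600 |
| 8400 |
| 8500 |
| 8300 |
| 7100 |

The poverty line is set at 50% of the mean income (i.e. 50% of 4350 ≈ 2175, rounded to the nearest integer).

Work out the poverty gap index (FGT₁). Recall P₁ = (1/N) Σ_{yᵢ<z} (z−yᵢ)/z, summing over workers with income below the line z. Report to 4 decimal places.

0.1345

Incomes under z: 700, 1200, 1700 (q = 3 of N = 10).
Normalized shortfalls: (2175−700)/2175 = 0.6782; (2175−1200)/2175 = 0.4483; (2175−1700)/2175 = 0.2184.
Σ = 1.344828. Dividing by the full population N = 10 gives P₁ = 0.1345.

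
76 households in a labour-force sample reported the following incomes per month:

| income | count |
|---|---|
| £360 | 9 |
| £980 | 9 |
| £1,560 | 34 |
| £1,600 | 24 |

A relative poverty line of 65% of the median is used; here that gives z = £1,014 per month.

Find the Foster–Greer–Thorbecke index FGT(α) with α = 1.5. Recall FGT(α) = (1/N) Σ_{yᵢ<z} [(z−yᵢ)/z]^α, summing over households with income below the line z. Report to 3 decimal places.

Below z: 9×£360, 9×£980 (q = 18 of N = 76).
Relative gaps: (1014−360)/1014 = 0.6450 (×9); (1014−980)/1014 = 0.0335 (×9).
Raised to α = 1.5: 0.51798 (×9); 0.00614 (×9).
Sum = 4.717044; FGT(1.5) = 4.717044 / 76 = 0.062.

0.062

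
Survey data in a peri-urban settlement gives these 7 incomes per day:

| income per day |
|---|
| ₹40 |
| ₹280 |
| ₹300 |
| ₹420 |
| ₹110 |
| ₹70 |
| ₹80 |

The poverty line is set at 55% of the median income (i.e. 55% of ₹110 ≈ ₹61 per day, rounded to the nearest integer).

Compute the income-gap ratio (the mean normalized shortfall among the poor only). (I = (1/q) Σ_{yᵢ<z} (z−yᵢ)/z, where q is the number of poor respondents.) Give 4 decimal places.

0.3443

Below the line: ₹40 (q = 1 of N = 7).
Relative gaps: 0.3443; sum = 0.344262.
The income-gap ratio divides by q (the poor only): 0.344262 / 1 = 0.3443.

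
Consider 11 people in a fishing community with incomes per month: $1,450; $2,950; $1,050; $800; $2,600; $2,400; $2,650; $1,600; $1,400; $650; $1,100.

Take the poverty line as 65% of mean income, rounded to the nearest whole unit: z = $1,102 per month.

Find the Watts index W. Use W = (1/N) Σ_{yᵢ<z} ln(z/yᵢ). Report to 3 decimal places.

Below the line: $650, $800, $1,050, $1,100 (q = 4 of N = 11).
Log shortfalls: ln(1102/650) = 0.5279; ln(1102/800) = 0.3203; ln(1102/1050) = 0.0483; ln(1102/1100) = 0.0018.
W = 0.898333 / 11 = 0.082.

0.082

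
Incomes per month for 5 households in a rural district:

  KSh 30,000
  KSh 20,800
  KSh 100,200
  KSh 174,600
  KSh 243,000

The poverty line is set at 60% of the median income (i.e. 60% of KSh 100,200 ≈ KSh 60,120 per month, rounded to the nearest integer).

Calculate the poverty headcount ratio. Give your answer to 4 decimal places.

2 of the 5 households have income below KSh 60,120.
H = 2/5 = 0.4000.

0.4000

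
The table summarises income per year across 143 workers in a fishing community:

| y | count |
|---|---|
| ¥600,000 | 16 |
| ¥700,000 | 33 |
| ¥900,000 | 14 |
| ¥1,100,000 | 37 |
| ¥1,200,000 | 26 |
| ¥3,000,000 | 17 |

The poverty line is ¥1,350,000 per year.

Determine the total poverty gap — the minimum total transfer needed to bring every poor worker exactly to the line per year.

Poor units: 16×¥600,000, 33×¥700,000, 14×¥900,000, 37×¥1,100,000, 26×¥1,200,000 (q = 126 of N = 143).
Individual gaps: 16×(1350000−600000) = 12000000; 33×(1350000−700000) = 21450000; 14×(1350000−900000) = 6300000; 37×(1350000−1100000) = 9250000; 26×(1350000−1200000) = 3900000.
Aggregate gap = ¥52,900,000.

¥52,900,000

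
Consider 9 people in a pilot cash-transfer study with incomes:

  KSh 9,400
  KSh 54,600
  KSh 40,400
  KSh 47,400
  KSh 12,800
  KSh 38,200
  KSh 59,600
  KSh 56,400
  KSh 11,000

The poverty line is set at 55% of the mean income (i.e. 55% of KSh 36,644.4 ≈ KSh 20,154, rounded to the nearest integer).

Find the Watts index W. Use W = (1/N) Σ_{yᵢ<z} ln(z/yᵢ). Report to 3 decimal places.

Poor units: KSh 9,400, KSh 11,000, KSh 12,800 (q = 3 of N = 9).
Log gaps: ln(20154/9400) = 0.7627; ln(20154/11000) = 0.6055; ln(20154/12800) = 0.4540.
W = 1.822158 / 9 = 0.202.

0.202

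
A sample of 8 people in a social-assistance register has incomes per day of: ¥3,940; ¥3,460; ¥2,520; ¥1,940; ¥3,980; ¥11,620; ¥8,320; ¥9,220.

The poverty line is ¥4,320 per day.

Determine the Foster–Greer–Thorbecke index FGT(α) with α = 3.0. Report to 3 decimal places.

Below z: ¥1,940, ¥2,520, ¥3,460, ¥3,940, ¥3,980 (q = 5 of N = 8).
Shortfall ratios: (4320−1940)/4320 = 0.5509; (4320−2520)/4320 = 0.4167; (4320−3460)/4320 = 0.1991; (4320−3940)/4320 = 0.0880; (4320−3980)/4320 = 0.0787.
Raised to α = 3.0: 0.16722; 0.07234; 0.00789; 0.00068; 0.00049.
Sum = 0.248612; FGT(3.0) = 0.248612 / 8 = 0.031.

0.031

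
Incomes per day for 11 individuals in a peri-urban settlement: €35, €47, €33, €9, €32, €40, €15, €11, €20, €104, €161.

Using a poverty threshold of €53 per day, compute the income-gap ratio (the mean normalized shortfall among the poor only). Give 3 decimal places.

Below z: €9, €11, €15, €20, €32, €33, €35, €40, €47 (q = 9 of N = 11).
Shortfall ratios (z−y)/z: 0.8302, 0.7925, 0.7170, 0.6226, 0.3962, 0.3774, 0.3396, 0.2453, 0.1132; sum = 4.433962.
I averages over the q = 9 poor units only: 4.433962 / 9 = 0.493.

0.493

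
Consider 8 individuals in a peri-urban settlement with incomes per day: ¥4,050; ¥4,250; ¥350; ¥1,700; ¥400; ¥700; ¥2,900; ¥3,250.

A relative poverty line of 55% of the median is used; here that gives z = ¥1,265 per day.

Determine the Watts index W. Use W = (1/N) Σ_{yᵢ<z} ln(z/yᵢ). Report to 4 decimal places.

0.3785

Below z: ¥350, ¥400, ¥700 (q = 3 of N = 8).
ln(z/y) terms: ln(1265/350) = 1.2849; ln(1265/400) = 1.1514; ln(1265/700) = 0.5917.
W = 3.028004 / 8 = 0.3785.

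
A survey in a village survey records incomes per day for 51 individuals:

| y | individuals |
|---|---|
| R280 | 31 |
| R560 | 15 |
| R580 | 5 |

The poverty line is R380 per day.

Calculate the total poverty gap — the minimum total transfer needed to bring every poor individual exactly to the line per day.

Below z: 31×R280 (q = 31 of N = 51).
Individual gaps: 31×(380−280) = 3100.
Aggregate gap = R3,100.

R3,100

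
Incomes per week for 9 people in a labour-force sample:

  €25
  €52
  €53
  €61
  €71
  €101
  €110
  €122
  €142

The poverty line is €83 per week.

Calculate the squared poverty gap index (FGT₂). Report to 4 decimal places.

Below the line: €25, €52, €53, €61, €71 (q = 5 of N = 9).
Gap ratios (z−y)/z: (83−25)/83 = 0.6988; (83−52)/83 = 0.3735; (83−53)/83 = 0.3614; (83−61)/83 = 0.2651; (83−71)/83 = 0.1446.
Squared: 0.4883; 0.1395; 0.1306; 0.0703; 0.0209.
Sum = 0.849615; P₂ = 0.849615 / 9 = 0.0944.

0.0944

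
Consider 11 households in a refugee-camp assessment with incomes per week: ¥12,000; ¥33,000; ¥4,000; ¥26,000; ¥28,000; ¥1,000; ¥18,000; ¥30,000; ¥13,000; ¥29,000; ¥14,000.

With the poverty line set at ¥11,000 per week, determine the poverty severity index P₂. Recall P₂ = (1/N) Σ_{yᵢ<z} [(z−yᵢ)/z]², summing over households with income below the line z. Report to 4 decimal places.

0.1119

Incomes under z: ¥1,000, ¥4,000 (q = 2 of N = 11).
Shortfall ratios: (11000−1000)/11000 = 0.9091; (11000−4000)/11000 = 0.6364.
Squared: 0.8264; 0.4050.
Sum = 1.231405; P₂ = 1.231405 / 11 = 0.1119.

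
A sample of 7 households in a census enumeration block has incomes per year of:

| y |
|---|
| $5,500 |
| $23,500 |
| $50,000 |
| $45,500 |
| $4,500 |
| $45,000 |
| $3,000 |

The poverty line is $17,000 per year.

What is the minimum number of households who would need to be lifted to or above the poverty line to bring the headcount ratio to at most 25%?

2

Currently q = 3 of N = 7 are below the line (H = 0.429).
A headcount ratio of at most 25% allows at most ⌊0.25 × 7⌋ = 1 poor households.
So at least 3 − 1 = 2 must be lifted.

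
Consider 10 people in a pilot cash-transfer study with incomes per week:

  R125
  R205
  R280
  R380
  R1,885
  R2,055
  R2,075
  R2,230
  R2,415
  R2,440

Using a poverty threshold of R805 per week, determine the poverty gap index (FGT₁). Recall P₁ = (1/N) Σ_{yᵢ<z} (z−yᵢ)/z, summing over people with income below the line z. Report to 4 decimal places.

0.2770

Poor units: R125, R205, R280, R380 (q = 4 of N = 10).
Shortfall ratios: (805−125)/805 = 0.8447; (805−205)/805 = 0.7453; (805−280)/805 = 0.6522; (805−380)/805 = 0.5280.
Σ = 2.770186. Dividing by the full population N = 10 gives P₁ = 0.2770.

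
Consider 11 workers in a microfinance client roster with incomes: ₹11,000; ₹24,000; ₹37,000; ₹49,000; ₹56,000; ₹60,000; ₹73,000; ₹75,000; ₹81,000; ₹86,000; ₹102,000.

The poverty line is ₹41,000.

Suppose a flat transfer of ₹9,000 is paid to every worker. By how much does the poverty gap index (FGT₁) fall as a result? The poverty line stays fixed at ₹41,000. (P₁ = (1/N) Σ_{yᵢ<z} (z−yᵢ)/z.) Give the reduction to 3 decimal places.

0.049

Before: below the line — ₹11,000, ₹24,000, ₹37,000; poverty gap index (FGT₁) = 0.11308.
After the ₹9,000 transfer: below the line — ₹20,000, ₹33,000; poverty gap index (FGT₁) = 0.06430.
Reduction = 0.11308 − 0.06430 = 0.049.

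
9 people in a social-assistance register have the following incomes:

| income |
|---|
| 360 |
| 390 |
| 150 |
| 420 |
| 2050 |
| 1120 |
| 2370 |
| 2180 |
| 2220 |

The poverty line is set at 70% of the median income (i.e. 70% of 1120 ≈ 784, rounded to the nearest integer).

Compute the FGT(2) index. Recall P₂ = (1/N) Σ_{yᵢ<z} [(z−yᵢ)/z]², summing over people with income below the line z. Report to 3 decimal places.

Below z: 150, 360, 390, 420 (q = 4 of N = 9).
Gap ratios (z−y)/z: (784−150)/784 = 0.8087; (784−360)/784 = 0.5408; (784−390)/784 = 0.5026; (784−420)/784 = 0.4643.
Squared: 0.6540; 0.2925; 0.2526; 0.2156.
Sum = 1.414554; P₂ = 1.414554 / 9 = 0.157.

0.157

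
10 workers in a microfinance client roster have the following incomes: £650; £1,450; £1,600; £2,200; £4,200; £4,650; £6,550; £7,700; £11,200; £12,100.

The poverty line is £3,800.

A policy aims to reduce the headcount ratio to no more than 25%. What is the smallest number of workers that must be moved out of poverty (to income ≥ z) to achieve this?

Currently q = 4 of N = 10 are below the line (H = 0.400).
A headcount ratio of at most 25% allows at most ⌊0.25 × 10⌋ = 2 poor workers.
So at least 4 − 2 = 2 must be lifted.

2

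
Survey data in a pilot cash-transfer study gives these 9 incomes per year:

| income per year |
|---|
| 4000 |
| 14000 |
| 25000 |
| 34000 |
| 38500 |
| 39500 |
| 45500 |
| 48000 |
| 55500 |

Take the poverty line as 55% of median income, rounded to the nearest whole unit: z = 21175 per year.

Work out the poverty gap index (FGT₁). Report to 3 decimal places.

Incomes under z: 4000, 14000 (q = 2 of N = 9).
Normalized shortfalls: (21175−4000)/21175 = 0.8111; (21175−14000)/21175 = 0.3388.
Σ = 1.149941. Dividing by the full population N = 9 gives P₁ = 0.128.

0.128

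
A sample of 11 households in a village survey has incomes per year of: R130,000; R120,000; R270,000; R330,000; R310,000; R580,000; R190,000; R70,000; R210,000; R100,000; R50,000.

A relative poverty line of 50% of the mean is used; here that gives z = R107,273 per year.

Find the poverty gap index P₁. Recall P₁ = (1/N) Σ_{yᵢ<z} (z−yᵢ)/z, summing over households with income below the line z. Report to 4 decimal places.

Below the line: R50,000, R70,000, R100,000 (q = 3 of N = 11).
Gap ratios (z−y)/z: (107273−50000)/107273 = 0.5339; (107273−70000)/107273 = 0.3475; (107273−100000)/107273 = 0.0678.
Sum of shortfalls = 0.949158; P₁ averages over all N: 0.949158 / 11 = 0.0863.

0.0863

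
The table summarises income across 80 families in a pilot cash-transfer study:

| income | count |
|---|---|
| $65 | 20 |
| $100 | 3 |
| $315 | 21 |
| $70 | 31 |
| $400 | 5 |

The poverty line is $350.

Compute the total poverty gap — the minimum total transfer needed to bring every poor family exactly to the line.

Below z: 20×$65, 31×$70, 3×$100, 21×$315 (q = 75 of N = 80).
Individual gaps: 20×(350−65) = 5700; 31×(350−70) = 8680; 3×(350−100) = 750; 21×(350−315) = 735.
Aggregate gap = $15,865.

$15,865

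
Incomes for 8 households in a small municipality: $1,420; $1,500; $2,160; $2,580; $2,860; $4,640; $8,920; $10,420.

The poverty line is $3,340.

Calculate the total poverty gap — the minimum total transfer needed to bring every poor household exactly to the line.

$6,180

Incomes under z: $1,420, $1,500, $2,160, $2,580, $2,860 (q = 5 of N = 8).
Individual gaps: 3340−1420 = 1920; 3340−1500 = 1840; 3340−2160 = 1180; 3340−2580 = 760; 3340−2860 = 480.
Aggregate gap = $6,180.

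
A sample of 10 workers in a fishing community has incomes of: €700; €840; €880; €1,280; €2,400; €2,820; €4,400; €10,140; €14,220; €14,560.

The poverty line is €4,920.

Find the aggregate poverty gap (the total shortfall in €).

€21,120

Incomes under z: €700, €840, €880, €1,280, €2,400, €2,820, €4,400 (q = 7 of N = 10).
Individual gaps: 4920−700 = 4220; 4920−840 = 4080; 4920−880 = 4040; 4920−1280 = 3640; 4920−2400 = 2520; 4920−2820 = 2100; 4920−4400 = 520.
Aggregate gap = €21,120.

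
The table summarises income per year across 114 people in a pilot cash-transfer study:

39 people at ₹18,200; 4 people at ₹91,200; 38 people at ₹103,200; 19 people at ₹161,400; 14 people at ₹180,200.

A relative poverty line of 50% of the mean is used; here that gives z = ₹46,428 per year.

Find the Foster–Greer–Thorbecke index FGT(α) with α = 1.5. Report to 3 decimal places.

0.162

Below z: 39×₹18,200 (q = 39 of N = 114).
Normalized shortfalls: (46428−18200)/46428 = 0.6080 (×39).
Raised to α = 1.5: 0.47408 (×39).
Sum = 18.489059; FGT(1.5) = 18.489059 / 114 = 0.162.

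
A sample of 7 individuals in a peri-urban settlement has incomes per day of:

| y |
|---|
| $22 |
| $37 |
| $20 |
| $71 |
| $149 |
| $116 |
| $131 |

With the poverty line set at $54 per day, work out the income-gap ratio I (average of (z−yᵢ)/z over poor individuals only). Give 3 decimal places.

0.512

Below the line: $20, $22, $37 (q = 3 of N = 7).
Relative gaps: 0.6296, 0.5926, 0.3148; sum = 1.537037.
I averages over the q = 3 poor units only: 1.537037 / 3 = 0.512.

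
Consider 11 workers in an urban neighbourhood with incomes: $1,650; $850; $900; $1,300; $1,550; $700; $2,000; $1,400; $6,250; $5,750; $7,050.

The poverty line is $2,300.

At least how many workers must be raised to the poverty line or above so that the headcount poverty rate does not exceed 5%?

8

Currently q = 8 of N = 11 are below the line (H = 0.727).
A headcount ratio of at most 5% allows at most ⌊0.05 × 11⌋ = 0 poor workers.
So at least 8 − 0 = 8 must be lifted.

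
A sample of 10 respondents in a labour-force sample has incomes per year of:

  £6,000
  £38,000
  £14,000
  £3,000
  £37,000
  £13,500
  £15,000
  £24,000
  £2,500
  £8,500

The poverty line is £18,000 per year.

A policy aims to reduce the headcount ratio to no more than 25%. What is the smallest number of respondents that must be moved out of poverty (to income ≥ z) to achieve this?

Currently q = 7 of N = 10 are below the line (H = 0.700).
A headcount ratio of at most 25% allows at most ⌊0.25 × 10⌋ = 2 poor respondents.
So at least 7 − 2 = 5 must be lifted.

5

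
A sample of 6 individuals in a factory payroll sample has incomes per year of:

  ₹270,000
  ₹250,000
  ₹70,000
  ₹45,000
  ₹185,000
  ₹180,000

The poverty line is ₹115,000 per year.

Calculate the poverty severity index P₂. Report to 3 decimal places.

Below z: ₹45,000, ₹70,000 (q = 2 of N = 6).
Relative gaps: (115000−45000)/115000 = 0.6087; (115000−70000)/115000 = 0.3913.
Squared: 0.3705; 0.1531.
Sum = 0.523629; P₂ = 0.523629 / 6 = 0.087.

0.087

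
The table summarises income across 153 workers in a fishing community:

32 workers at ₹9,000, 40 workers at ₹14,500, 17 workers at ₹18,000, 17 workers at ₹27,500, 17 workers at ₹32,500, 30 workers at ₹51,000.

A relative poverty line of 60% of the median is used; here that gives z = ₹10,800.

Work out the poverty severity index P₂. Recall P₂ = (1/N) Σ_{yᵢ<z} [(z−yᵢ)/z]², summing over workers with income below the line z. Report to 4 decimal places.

0.0058

Poor units: 32×₹9,000 (q = 32 of N = 153).
Shortfall ratios: (10800−9000)/10800 = 0.1667 (×32).
Squared: 0.0278 (×32).
Sum = 0.888889; P₂ = 0.888889 / 153 = 0.0058.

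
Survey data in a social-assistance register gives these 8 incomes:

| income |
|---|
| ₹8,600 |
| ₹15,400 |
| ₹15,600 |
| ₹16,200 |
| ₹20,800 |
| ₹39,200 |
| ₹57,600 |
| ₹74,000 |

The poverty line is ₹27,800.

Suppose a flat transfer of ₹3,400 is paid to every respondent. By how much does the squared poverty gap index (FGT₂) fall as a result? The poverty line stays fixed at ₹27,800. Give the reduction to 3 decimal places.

Before: below the line — ₹8,600, ₹15,400, ₹15,600, ₹16,200, ₹20,800; squared poverty gap index (FGT₂) = 0.13826.
After the ₹3,400 transfer: below the line — ₹12,000, ₹18,800, ₹19,000, ₹19,600, ₹24,200; squared poverty gap index (FGT₂) = 0.07897.
Reduction = 0.13826 − 0.07897 = 0.059.

0.059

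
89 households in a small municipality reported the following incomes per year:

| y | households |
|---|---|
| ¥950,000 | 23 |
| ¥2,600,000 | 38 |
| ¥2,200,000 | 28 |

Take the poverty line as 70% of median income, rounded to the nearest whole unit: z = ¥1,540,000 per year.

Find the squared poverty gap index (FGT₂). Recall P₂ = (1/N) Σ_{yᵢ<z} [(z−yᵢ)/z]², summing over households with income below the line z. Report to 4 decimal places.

Poor units: 23×¥950,000 (q = 23 of N = 89).
Relative gaps: (1540000−950000)/1540000 = 0.3831 (×23).
Squared: 0.1468 (×23).
Sum = 3.375907; P₂ = 3.375907 / 89 = 0.0379.

0.0379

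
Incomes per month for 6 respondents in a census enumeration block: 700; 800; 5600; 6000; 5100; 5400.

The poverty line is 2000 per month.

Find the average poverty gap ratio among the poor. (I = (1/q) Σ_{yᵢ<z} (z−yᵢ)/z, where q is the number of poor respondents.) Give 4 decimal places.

Below the line: 700, 800 (q = 2 of N = 6).
Shortfall ratios (z−y)/z: 0.6500, 0.6000; sum = 1.250000.
The income-gap ratio divides by q (the poor only): 1.250000 / 2 = 0.6250.

0.6250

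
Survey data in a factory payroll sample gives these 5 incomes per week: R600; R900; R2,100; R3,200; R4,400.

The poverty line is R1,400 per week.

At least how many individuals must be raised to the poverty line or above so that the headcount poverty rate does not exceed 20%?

1

Currently q = 2 of N = 5 are below the line (H = 0.400).
A headcount ratio of at most 20% allows at most ⌊0.20 × 5⌋ = 1 poor individuals.
So at least 2 − 1 = 1 must be lifted.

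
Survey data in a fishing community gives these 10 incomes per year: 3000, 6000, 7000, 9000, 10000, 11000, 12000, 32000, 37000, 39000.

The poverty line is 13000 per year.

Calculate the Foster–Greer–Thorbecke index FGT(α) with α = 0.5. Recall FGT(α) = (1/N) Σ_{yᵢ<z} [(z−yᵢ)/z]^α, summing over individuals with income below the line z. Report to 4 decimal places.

Below the line: 3000, 6000, 7000, 9000, 10000, 11000, 12000 (q = 7 of N = 10).
Shortfall ratios: (13000−3000)/13000 = 0.7692; (13000−6000)/13000 = 0.5385; (13000−7000)/13000 = 0.4615; (13000−9000)/13000 = 0.3077; (13000−10000)/13000 = 0.2308; (13000−11000)/13000 = 0.1538; (13000−12000)/13000 = 0.0769.
Raised to α = 0.5: 0.87706; 0.73380; 0.67937; 0.55470; 0.48038; 0.39223; 0.27735.
Sum = 3.994891; FGT(0.5) = 3.994891 / 10 = 0.3995.

0.3995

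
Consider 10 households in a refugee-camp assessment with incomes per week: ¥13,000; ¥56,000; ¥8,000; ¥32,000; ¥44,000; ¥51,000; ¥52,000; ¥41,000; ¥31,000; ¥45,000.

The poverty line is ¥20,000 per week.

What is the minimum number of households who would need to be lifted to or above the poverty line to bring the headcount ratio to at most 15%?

Currently q = 2 of N = 10 are below the line (H = 0.200).
A headcount ratio of at most 15% allows at most ⌊0.15 × 10⌋ = 1 poor households.
So at least 2 − 1 = 1 must be lifted.

1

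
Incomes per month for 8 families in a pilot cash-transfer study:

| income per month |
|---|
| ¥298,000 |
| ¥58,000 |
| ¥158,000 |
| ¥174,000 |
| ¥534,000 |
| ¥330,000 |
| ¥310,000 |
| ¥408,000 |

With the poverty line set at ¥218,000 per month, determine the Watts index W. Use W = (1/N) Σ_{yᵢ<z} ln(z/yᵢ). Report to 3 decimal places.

0.234

Below the line: ¥58,000, ¥158,000, ¥174,000 (q = 3 of N = 8).
Log shortfalls: ln(218000/58000) = 1.3241; ln(218000/158000) = 0.3219; ln(218000/174000) = 0.2254.
W = 1.871392 / 8 = 0.234.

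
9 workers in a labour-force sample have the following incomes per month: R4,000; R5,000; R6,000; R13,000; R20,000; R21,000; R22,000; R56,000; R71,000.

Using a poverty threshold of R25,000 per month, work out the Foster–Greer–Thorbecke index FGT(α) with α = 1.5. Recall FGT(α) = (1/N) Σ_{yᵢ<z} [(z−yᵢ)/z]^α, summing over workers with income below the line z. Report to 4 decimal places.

0.2973

Incomes under z: R4,000, R5,000, R6,000, R13,000, R20,000, R21,000, R22,000 (q = 7 of N = 9).
Shortfall ratios: (25000−4000)/25000 = 0.8400; (25000−5000)/25000 = 0.8000; (25000−6000)/25000 = 0.7600; (25000−13000)/25000 = 0.4800; (25000−20000)/25000 = 0.2000; (25000−21000)/25000 = 0.1600; (25000−22000)/25000 = 0.1200.
Raised to α = 1.5: 0.76987; 0.71554; 0.66255; 0.33255; 0.08944; 0.06400; 0.04157.
Sum = 2.675533; FGT(1.5) = 2.675533 / 9 = 0.2973.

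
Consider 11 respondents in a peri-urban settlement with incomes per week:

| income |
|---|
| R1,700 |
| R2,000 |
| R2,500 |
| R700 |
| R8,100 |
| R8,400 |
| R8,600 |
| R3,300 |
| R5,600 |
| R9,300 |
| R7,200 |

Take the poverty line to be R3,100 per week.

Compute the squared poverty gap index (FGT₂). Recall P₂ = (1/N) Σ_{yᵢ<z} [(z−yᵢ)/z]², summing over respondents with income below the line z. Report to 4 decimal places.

Poor units: R700, R1,700, R2,000, R2,500 (q = 4 of N = 11).
Shortfall ratios: (3100−700)/3100 = 0.7742; (3100−1700)/3100 = 0.4516; (3100−2000)/3100 = 0.3548; (3100−2500)/3100 = 0.1935.
Squared: 0.5994; 0.2040; 0.1259; 0.0375.
Sum = 0.966701; P₂ = 0.966701 / 11 = 0.0879.

0.0879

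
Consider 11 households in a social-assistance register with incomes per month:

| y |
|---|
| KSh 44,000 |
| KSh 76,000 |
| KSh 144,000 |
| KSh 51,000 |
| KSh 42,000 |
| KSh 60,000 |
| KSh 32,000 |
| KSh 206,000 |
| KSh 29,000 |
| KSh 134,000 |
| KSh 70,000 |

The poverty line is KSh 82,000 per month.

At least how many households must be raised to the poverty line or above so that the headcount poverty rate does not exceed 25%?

Currently q = 8 of N = 11 are below the line (H = 0.727).
A headcount ratio of at most 25% allows at most ⌊0.25 × 11⌋ = 2 poor households.
So at least 8 − 2 = 6 must be lifted.

6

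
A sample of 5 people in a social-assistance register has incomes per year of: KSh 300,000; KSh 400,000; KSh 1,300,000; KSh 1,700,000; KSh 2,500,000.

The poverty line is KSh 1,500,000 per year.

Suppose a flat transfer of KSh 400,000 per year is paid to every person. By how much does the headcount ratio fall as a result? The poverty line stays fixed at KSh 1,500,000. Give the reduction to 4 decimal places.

0.2000

Before: below the line — KSh 300,000, KSh 400,000, KSh 1,300,000; headcount ratio = 0.600000.
After the KSh 400,000 transfer: below the line — KSh 700,000, KSh 800,000; headcount ratio = 0.400000.
Reduction = 0.600000 − 0.400000 = 0.2000.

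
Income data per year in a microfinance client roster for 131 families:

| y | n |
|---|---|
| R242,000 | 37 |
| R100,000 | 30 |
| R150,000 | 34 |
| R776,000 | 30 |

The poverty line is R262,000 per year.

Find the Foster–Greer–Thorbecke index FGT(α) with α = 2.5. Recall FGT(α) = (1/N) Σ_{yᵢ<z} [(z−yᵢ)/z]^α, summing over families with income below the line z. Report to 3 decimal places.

0.100

Poor units: 30×R100,000, 34×R150,000, 37×R242,000 (q = 101 of N = 131).
Shortfall ratios: (262000−100000)/262000 = 0.6183 (×30); (262000−150000)/262000 = 0.4275 (×34); (262000−242000)/262000 = 0.0763 (×37).
Raised to α = 2.5: 0.30063 (×30); 0.11948 (×34); 0.00161 (×37).
Sum = 13.140799; FGT(2.5) = 13.140799 / 131 = 0.100.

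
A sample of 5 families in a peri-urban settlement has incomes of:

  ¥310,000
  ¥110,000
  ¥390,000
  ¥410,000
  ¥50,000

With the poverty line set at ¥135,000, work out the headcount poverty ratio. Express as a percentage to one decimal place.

2 of the 5 families have income below ¥135,000.
H = 2/5 = 40.0%.

40.0%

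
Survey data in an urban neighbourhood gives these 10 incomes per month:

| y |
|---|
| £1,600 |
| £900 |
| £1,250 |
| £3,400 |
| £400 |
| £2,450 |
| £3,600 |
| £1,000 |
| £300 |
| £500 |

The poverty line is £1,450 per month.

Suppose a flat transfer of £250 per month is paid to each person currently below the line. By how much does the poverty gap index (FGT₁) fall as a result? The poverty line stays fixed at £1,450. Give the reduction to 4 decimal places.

Before: below the line — £300, £400, £500, £900, £1,000, £1,250; poverty gap index (FGT₁) = 0.300000.
After the £250 transfer: below the line — £550, £650, £750, £1,150, £1,250; poverty gap index (FGT₁) = 0.200000.
Reduction = 0.300000 − 0.200000 = 0.1000.

0.1000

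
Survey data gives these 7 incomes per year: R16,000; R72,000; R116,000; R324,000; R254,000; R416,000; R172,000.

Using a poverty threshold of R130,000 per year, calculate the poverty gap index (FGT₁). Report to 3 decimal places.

Poor units: R16,000, R72,000, R116,000 (q = 3 of N = 7).
Relative gaps: (130000−16000)/130000 = 0.8769; (130000−72000)/130000 = 0.4462; (130000−116000)/130000 = 0.1077.
Σ = 1.430769. Dividing by the full population N = 7 gives P₁ = 0.204.

0.204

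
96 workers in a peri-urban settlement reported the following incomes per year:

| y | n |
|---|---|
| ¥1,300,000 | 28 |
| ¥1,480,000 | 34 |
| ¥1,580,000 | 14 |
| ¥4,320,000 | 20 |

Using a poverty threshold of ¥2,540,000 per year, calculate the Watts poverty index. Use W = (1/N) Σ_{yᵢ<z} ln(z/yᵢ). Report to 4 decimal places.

Poor units: 28×¥1,300,000, 34×¥1,480,000, 14×¥1,580,000 (q = 76 of N = 96).
Log shortfalls: ln(2540000/1300000) = 0.6698 (×28); ln(2540000/1480000) = 0.5401 (×34); ln(2540000/1580000) = 0.4747 (×14).
W = 43.764892 / 96 = 0.4559.

0.4559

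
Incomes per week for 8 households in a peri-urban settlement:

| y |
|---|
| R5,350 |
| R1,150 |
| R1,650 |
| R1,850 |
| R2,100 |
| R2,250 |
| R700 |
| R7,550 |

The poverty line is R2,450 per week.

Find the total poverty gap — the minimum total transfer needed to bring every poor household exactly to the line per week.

R5,000

Below z: R700, R1,150, R1,650, R1,850, R2,100, R2,250 (q = 6 of N = 8).
Individual gaps: 2450−700 = 1750; 2450−1150 = 1300; 2450−1650 = 800; 2450−1850 = 600; 2450−2100 = 350; 2450−2250 = 200.
Aggregate gap = R5,000.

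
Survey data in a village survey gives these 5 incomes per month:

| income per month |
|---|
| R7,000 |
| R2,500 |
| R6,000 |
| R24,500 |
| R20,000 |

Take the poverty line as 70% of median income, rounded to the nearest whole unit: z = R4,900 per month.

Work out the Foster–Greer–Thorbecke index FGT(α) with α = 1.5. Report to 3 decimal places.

Incomes under z: R2,500 (q = 1 of N = 5).
Shortfall ratios: (4900−2500)/4900 = 0.4898.
Raised to α = 1.5: 0.34279.
Sum = 0.342786; FGT(1.5) = 0.342786 / 5 = 0.069.

0.069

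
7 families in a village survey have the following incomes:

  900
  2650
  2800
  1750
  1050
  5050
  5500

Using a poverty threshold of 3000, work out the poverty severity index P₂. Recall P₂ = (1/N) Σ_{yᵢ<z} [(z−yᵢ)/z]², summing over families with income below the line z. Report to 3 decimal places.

0.158

Below the line: 900, 1050, 1750, 2650, 2800 (q = 5 of N = 7).
Normalized shortfalls: (3000−900)/3000 = 0.7000; (3000−1050)/3000 = 0.6500; (3000−1750)/3000 = 0.4167; (3000−2650)/3000 = 0.1167; (3000−2800)/3000 = 0.0667.
Squared: 0.4900; 0.4225; 0.1736; 0.0136; 0.0044.
Sum = 1.104167; P₂ = 1.104167 / 7 = 0.158.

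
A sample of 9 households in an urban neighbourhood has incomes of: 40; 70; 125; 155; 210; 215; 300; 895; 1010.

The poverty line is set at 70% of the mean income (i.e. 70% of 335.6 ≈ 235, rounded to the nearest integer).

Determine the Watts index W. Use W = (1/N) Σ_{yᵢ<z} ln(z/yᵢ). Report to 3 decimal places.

Below the line: 40, 70, 125, 155, 210, 215 (q = 6 of N = 9).
Log gaps: ln(235/40) = 1.7707; ln(235/70) = 1.2111; ln(235/125) = 0.6313; ln(235/155) = 0.4162; ln(235/210) = 0.1125; ln(235/215) = 0.0889.
W = 4.230654 / 9 = 0.470.

0.470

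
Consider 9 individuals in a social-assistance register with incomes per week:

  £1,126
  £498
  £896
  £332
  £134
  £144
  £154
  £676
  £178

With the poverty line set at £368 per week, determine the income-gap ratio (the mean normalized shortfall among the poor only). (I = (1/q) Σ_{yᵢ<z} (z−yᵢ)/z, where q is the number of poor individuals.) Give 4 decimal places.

0.4880

Below the line: £134, £144, £154, £178, £332 (q = 5 of N = 9).
Relative gaps: 0.6359, 0.6087, 0.5815, 0.5163, 0.0978; sum = 2.440217.
The income-gap ratio divides by q (the poor only): 2.440217 / 5 = 0.4880.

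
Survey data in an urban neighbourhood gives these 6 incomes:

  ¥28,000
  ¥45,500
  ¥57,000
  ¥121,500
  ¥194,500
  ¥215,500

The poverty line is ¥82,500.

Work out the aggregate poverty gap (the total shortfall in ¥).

¥117,000

Below the line: ¥28,000, ¥45,500, ¥57,000 (q = 3 of N = 6).
Individual gaps: 82500−28000 = 54500; 82500−45500 = 37000; 82500−57000 = 25500.
Aggregate gap = ¥117,000.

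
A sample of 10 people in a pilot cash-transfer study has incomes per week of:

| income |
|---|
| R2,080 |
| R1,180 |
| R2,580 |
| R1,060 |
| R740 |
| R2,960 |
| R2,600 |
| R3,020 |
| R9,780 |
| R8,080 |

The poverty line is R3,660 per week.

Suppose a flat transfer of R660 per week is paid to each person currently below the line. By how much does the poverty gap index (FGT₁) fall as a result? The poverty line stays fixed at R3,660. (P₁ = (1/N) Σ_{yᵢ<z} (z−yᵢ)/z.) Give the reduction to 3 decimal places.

0.144

Before: below the line — R740, R1,060, R1,180, R2,080, R2,580, R2,600, R2,960, R3,020; poverty gap index (FGT₁) = 0.35683.
After the R660 transfer: below the line — R1,400, R1,720, R1,840, R2,740, R3,240, R3,260, R3,620; poverty gap index (FGT₁) = 0.21311.
Reduction = 0.35683 − 0.21311 = 0.144.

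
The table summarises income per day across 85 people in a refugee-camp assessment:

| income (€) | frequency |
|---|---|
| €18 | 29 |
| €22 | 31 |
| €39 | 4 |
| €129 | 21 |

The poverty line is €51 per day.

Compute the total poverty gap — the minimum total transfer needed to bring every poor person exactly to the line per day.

€1,904

Below z: 29×€18, 31×€22, 4×€39 (q = 64 of N = 85).
Individual gaps: 29×(51−18) = 957; 31×(51−22) = 899; 4×(51−39) = 48.
Aggregate gap = €1,904.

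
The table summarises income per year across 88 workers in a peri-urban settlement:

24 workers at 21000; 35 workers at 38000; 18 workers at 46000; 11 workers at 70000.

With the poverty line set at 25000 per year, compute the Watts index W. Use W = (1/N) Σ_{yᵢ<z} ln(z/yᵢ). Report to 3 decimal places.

Incomes under z: 24×21000 (q = 24 of N = 88).
ln(z/y) terms: ln(25000/21000) = 0.1744 (×24).
W = 4.184481 / 88 = 0.048.

0.048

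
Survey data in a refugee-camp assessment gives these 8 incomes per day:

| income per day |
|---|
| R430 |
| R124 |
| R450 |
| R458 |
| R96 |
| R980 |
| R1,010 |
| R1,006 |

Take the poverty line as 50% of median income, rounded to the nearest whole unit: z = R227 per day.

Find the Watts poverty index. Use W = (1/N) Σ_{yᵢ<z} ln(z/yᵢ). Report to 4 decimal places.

Below the line: R96, R124 (q = 2 of N = 8).
ln(z/y) terms: ln(227/96) = 0.8606; ln(227/124) = 0.6047.
W = 1.465270 / 8 = 0.1832.

0.1832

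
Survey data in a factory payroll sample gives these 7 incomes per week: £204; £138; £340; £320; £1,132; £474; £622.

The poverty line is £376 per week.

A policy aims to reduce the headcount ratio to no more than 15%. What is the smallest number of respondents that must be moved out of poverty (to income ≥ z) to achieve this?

3

Currently q = 4 of N = 7 are below the line (H = 0.571).
A headcount ratio of at most 15% allows at most ⌊0.15 × 7⌋ = 1 poor respondents.
So at least 4 − 1 = 3 must be lifted.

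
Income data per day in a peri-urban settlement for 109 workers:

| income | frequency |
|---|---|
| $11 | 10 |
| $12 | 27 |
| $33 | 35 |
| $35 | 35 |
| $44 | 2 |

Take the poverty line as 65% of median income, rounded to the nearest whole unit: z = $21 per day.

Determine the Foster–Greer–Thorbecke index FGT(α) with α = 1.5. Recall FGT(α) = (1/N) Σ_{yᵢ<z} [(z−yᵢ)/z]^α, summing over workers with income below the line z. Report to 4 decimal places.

Poor units: 10×$11, 27×$12 (q = 37 of N = 109).
Relative gaps: (21−11)/21 = 0.4762 (×10); (21−12)/21 = 0.4286 (×27).
Raised to α = 1.5: 0.32860 (×10); 0.28057 (×27).
Sum = 10.861305; FGT(1.5) = 10.861305 / 109 = 0.0996.

0.0996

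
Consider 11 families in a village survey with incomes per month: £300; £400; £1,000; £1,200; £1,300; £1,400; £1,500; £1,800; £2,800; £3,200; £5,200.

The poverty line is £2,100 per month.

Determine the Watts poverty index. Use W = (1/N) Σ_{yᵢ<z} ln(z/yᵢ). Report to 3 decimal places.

Incomes under z: £300, £400, £1,000, £1,200, £1,300, £1,400, £1,500, £1,800 (q = 8 of N = 11).
Log gaps: ln(2100/300) = 1.9459; ln(2100/400) = 1.6582; ln(2100/1000) = 0.7419; ln(2100/1200) = 0.5596; ln(2100/1300) = 0.4796; ln(2100/1400) = 0.4055; ln(2100/1500) = 0.3365; ln(2100/1800) = 0.1542.
W = 6.281352 / 11 = 0.571.

0.571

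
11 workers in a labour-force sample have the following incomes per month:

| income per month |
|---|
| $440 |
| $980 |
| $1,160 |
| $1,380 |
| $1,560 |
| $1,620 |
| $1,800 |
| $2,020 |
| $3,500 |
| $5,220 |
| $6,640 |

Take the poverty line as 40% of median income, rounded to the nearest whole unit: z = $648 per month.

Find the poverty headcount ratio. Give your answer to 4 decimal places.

0.0909

1 of the 11 workers have income below $648.
H = 1/11 = 0.0909.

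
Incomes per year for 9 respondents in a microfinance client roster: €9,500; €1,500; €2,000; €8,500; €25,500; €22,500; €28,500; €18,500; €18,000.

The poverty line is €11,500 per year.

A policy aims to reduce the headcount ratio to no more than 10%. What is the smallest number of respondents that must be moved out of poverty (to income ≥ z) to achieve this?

Currently q = 4 of N = 9 are below the line (H = 0.444).
A headcount ratio of at most 10% allows at most ⌊0.10 × 9⌋ = 0 poor respondents.
So at least 4 − 0 = 4 must be lifted.

4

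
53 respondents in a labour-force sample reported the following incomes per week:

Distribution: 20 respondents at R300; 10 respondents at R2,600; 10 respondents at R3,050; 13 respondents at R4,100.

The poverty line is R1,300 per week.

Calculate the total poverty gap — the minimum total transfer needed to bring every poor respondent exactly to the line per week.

R20,000

Below the line: 20×R300 (q = 20 of N = 53).
Individual gaps: 20×(1300−300) = 20000.
Aggregate gap = R20,000.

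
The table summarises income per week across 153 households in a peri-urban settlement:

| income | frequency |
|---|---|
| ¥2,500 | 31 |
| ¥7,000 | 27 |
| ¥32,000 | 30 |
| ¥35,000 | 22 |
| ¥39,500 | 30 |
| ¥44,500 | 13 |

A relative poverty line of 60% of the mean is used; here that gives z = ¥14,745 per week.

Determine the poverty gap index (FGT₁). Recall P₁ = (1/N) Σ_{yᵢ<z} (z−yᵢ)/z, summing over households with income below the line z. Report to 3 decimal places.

Below z: 31×¥2,500, 27×¥7,000 (q = 58 of N = 153).
Gap ratios (z−y)/z: (14745−2500)/14745 = 0.8305 (×31); (14745−7000)/14745 = 0.5253 (×27).
Sum of shortfalls = 39.926077; P₁ averages over all N: 39.926077 / 153 = 0.261.

0.261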